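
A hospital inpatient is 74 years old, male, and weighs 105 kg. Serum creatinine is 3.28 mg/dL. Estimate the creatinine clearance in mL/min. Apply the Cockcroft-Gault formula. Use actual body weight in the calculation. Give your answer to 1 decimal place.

29.3 mL/min

CrCl = (140 − 74) × 105 / (72 × 3.28) = 6930.0 / 236.16 ≈ 29.3 mL/min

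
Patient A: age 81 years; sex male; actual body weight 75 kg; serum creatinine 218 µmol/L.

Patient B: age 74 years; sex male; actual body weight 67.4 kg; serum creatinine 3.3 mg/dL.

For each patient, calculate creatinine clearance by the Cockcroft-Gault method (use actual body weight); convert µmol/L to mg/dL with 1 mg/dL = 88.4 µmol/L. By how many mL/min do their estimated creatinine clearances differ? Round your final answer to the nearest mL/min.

Patient A: SCr = 218 / 88.4 = 2.466 mg/dL
Patient A: CrCl = (140 − 81) × 75 / (72 × 2.466) = 4425.0 / 177.55 ≈ 24.9 mL/min
Patient B: CrCl = (140 − 74) × 67.4 / (72 × 3.3) = 4448.4 / 237.60 ≈ 18.7 mL/min
|24.9 − 18.7| = 6.2 mL/min

6 mL/min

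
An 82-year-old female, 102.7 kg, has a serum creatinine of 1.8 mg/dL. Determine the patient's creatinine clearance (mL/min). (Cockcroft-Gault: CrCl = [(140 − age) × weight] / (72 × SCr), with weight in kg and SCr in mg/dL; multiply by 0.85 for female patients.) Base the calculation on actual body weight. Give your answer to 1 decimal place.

39.1 mL/min

CrCl = (140 − 82) × 102.7 / (72 × 1.8) × 0.85 = 5956.6 / 129.60 × 0.85 ≈ 39.1 mL/min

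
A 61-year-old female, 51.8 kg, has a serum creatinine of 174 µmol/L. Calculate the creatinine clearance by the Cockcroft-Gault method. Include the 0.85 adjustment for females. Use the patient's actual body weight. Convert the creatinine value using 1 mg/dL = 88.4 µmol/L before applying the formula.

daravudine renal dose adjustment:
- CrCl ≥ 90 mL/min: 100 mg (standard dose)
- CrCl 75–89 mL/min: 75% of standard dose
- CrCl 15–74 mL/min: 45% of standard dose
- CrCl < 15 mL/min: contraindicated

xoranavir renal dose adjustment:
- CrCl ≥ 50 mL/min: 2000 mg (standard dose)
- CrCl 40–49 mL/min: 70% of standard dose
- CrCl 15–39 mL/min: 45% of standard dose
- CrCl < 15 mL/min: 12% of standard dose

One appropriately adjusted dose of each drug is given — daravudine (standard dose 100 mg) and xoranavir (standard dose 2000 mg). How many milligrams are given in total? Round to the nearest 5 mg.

SCr = 174 / 88.4 = 1.968 mg/dL
CrCl = (140 − 61) × 51.8 / (72 × 1.968) × 0.85 = 4092.2 / 141.70 × 0.85 ≈ 24.5 mL/min
CrCl ≈ 25 mL/min.
daravudine: 15–74 mL/min → 45% of 100 mg = 45 mg.
xoranavir: 15–39 mL/min → 45% of 2000 mg = 900 mg.
Total = 45 + 900 = 945 mg.

945 mg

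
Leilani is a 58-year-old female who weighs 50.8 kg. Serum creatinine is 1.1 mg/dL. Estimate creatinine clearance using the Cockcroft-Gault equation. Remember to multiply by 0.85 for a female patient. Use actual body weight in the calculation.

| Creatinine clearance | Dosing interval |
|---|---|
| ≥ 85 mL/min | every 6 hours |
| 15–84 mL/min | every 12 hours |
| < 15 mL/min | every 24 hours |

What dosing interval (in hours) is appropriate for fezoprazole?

every 12 hours

CrCl = (140 − 58) × 50.8 / (72 × 1.1) × 0.85 = 4165.6 / 79.20 × 0.85 ≈ 44.7 mL/min
CrCl ≈ 45 mL/min → bracket 15–84 mL/min → every 12 hours.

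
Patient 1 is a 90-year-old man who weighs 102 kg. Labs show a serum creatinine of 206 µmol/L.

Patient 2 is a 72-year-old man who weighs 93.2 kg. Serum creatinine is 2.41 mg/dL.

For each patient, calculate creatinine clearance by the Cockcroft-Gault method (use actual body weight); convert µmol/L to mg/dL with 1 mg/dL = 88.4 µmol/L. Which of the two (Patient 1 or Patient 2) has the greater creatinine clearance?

Patient 1: SCr = 206 / 88.4 = 2.33 mg/dL
Patient 1: CrCl = (140 − 90) × 102 / (72 × 2.33) = 5100.0 / 167.76 ≈ 30.4 mL/min
Patient 2: CrCl = (140 − 72) × 93.2 / (72 × 2.41) = 6337.6 / 173.52 ≈ 36.5 mL/min
30.4 vs 36.5 mL/min → Patient 2 is higher.

Patient 2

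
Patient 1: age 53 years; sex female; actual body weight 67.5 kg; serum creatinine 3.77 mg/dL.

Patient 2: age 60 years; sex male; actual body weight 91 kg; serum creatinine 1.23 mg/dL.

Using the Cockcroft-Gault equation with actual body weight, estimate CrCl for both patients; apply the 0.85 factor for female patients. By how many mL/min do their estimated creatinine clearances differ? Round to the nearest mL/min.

Patient 1: CrCl = (140 − 53) × 67.5 / (72 × 3.77) × 0.85 = 5872.5 / 271.44 × 0.85 ≈ 18.4 mL/min
Patient 2: CrCl = (140 − 60) × 91 / (72 × 1.23) = 7280.0 / 88.56 ≈ 82.2 mL/min
|18.4 − 82.2| = 63.8 mL/min

64 mL/min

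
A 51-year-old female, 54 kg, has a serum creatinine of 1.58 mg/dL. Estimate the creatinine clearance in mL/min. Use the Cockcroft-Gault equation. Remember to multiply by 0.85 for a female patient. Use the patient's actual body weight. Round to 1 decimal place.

CrCl = (140 − 51) × 54 / (72 × 1.58) × 0.85 = 4806.0 / 113.76 × 0.85 ≈ 35.9 mL/min

35.9 mL/min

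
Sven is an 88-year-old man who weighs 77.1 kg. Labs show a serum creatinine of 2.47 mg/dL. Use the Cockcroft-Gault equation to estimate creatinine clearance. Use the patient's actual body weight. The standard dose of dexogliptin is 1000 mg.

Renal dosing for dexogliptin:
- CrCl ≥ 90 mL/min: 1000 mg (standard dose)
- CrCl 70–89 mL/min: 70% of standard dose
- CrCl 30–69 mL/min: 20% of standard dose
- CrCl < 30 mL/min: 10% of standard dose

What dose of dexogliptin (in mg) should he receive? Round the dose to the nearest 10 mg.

100 mg

CrCl = (140 − 88) × 77.1 / (72 × 2.47) = 4009.2 / 177.84 ≈ 22.5 mL/min
CrCl ≈ 23 mL/min → bracket < 30 mL/min.
10% of 1000 mg = 100 mg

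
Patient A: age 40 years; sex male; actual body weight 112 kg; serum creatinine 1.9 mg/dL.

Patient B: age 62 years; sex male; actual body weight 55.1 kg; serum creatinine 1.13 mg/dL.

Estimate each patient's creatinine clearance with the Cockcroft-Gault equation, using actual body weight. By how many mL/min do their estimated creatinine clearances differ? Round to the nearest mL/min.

Patient A: CrCl = (140 − 40) × 112 / (72 × 1.9) = 11200.0 / 136.80 ≈ 81.9 mL/min
Patient B: CrCl = (140 − 62) × 55.1 / (72 × 1.13) = 4297.8 / 81.36 ≈ 52.8 mL/min
|81.9 − 52.8| = 29.1 mL/min

29 mL/min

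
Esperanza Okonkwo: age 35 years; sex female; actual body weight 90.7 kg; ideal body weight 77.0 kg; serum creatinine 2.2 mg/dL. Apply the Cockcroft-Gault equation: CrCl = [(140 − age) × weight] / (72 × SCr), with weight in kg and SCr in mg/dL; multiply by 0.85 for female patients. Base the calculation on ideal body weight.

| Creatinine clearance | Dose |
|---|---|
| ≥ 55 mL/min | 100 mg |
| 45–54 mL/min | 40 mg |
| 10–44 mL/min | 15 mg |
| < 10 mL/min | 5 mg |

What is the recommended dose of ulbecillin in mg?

15 mg

CrCl = (140 − 35) × 77 / (72 × 2.2) × 0.85 = 8085.0 / 158.40 × 0.85 ≈ 43.4 mL/min
CrCl ≈ 43 mL/min → bracket 10–44 mL/min.
Dose for this bracket: 15 mg.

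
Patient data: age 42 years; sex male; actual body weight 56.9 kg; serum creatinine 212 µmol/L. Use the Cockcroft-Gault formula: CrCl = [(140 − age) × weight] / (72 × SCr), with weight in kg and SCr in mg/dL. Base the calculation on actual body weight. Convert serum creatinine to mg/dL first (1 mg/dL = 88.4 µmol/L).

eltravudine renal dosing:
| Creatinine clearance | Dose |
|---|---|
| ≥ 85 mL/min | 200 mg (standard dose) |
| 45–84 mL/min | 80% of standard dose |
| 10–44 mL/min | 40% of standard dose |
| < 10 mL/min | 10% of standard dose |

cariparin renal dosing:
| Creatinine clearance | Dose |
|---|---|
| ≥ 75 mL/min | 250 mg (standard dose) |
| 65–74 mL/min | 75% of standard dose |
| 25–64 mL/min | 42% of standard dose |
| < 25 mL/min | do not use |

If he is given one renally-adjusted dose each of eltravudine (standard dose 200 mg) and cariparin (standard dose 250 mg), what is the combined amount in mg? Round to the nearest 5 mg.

SCr = 212 / 88.4 = 2.398 mg/dL
CrCl = (140 − 42) × 56.9 / (72 × 2.398) = 5576.2 / 172.66 ≈ 32.3 mL/min
CrCl ≈ 32 mL/min.
eltravudine: 10–44 mL/min → 40% of 200 mg = 80 mg.
cariparin: 25–64 mL/min → 42% of 250 mg = 105 mg.
Total = 80 + 105 = 185 mg.

185 mg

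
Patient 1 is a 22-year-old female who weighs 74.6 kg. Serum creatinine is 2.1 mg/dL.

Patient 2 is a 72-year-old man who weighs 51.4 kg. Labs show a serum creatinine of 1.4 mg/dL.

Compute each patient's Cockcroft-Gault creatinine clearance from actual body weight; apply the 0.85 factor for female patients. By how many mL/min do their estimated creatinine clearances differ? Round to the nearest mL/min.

Patient 1: CrCl = (140 − 22) × 74.6 / (72 × 2.1) × 0.85 = 8802.8 / 151.20 × 0.85 ≈ 49.5 mL/min
Patient 2: CrCl = (140 − 72) × 51.4 / (72 × 1.4) = 3495.2 / 100.80 ≈ 34.7 mL/min
|49.5 − 34.7| = 14.8 mL/min

15 mL/min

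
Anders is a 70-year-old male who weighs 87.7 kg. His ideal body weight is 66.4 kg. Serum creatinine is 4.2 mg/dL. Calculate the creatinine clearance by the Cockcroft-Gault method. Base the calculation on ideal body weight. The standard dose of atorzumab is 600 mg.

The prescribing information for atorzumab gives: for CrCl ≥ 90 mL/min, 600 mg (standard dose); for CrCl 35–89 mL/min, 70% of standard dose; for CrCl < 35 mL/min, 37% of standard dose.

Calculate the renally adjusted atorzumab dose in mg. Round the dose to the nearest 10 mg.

220 mg

CrCl = (140 − 70) × 66.4 / (72 × 4.2) = 4648.0 / 302.40 ≈ 15.4 mL/min
CrCl ≈ 15 mL/min → bracket < 35 mL/min.
37% of 600 mg = 222 mg → 220 mg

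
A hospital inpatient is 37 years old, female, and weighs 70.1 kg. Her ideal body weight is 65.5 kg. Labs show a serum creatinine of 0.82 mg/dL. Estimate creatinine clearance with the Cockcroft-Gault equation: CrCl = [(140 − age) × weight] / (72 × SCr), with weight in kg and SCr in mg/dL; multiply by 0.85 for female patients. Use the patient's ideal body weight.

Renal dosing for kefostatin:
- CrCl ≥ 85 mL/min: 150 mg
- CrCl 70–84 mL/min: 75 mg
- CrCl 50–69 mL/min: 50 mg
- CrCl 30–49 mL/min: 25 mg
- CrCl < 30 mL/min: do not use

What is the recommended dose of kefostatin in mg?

CrCl = (140 − 37) × 65.5 / (72 × 0.82) × 0.85 = 6746.5 / 59.04 × 0.85 ≈ 97.1 mL/min
CrCl ≈ 97 mL/min → bracket ≥ 85 mL/min.
Dose for this bracket: 150 mg.

150 mg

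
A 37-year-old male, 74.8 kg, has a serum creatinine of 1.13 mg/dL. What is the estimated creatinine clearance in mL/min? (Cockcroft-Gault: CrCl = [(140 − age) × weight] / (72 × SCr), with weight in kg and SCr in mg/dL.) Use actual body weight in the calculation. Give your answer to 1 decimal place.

CrCl = (140 − 37) × 74.8 / (72 × 1.13) = 7704.4 / 81.36 ≈ 94.7 mL/min

94.7 mL/min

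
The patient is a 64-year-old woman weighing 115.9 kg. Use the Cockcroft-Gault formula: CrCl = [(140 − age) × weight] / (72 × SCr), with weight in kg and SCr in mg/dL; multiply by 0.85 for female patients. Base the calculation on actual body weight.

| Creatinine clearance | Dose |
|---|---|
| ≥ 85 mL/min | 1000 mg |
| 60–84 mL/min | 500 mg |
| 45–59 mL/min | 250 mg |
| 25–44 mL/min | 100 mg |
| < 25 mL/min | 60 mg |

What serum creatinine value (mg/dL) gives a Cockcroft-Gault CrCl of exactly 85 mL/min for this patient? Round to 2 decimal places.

1.22 mg/dL

Standard dose requires CrCl ≥ 85 mL/min.
Set (140 − 64) × 115.9 × 0.85 / (72 × SCr) = 85
SCr = (140 − 64) × 115.9 × 0.85 / (72 × 85) = 1.223 mg/dL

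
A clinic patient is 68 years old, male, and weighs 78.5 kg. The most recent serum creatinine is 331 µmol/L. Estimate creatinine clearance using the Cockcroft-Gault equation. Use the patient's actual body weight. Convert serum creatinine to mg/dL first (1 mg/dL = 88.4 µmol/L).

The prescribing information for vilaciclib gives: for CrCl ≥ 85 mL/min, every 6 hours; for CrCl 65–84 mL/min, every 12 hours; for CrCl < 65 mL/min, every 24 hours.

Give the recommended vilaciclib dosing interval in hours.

every 24 hours

SCr = 331 / 88.4 = 3.744 mg/dL
CrCl = (140 − 68) × 78.5 / (72 × 3.744) = 5652.0 / 269.57 ≈ 21.0 mL/min
CrCl ≈ 21 mL/min → bracket < 65 mL/min → every 24 hours.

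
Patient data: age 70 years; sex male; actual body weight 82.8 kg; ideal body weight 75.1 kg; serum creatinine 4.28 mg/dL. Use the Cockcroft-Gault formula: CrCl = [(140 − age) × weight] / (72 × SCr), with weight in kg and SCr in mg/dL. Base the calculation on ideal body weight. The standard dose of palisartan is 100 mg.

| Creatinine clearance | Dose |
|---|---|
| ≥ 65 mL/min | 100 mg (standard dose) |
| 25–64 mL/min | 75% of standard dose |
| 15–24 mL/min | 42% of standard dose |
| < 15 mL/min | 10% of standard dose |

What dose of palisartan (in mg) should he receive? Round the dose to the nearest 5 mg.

40 mg

CrCl = (140 − 70) × 75.1 / (72 × 4.28) = 5257.0 / 308.16 ≈ 17.1 mL/min
CrCl ≈ 17 mL/min → bracket 15–24 mL/min.
42% of 100 mg = 42 mg → 40 mg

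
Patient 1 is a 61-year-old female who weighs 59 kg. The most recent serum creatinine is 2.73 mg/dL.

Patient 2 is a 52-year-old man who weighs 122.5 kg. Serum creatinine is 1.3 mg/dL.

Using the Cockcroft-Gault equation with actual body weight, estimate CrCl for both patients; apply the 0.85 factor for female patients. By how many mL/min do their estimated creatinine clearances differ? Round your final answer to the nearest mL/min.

95 mL/min

Patient 1: CrCl = (140 − 61) × 59 / (72 × 2.73) × 0.85 = 4661.0 / 196.56 × 0.85 ≈ 20.2 mL/min
Patient 2: CrCl = (140 − 52) × 122.5 / (72 × 1.3) = 10780.0 / 93.60 ≈ 115.2 mL/min
|20.2 − 115.2| = 95.0 mL/min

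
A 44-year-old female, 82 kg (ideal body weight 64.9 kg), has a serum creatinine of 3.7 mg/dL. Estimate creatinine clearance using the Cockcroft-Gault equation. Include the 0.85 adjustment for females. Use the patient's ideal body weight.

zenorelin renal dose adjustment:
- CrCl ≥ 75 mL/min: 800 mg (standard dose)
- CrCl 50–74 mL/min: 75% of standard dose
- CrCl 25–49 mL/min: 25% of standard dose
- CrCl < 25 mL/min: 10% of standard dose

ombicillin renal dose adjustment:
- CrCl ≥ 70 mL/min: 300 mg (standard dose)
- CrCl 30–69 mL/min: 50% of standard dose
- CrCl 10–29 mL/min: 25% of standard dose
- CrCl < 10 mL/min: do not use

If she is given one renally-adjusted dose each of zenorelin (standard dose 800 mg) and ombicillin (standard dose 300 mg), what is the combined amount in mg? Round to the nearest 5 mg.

155 mg

CrCl = (140 − 44) × 64.9 / (72 × 3.7) × 0.85 = 6230.4 / 266.40 × 0.85 ≈ 19.9 mL/min
CrCl ≈ 20 mL/min.
zenorelin: < 25 mL/min → 10% of 800 mg = 80 mg.
ombicillin: 10–29 mL/min → 25% of 300 mg = 75 mg.
Total = 80 + 75 = 155 mg.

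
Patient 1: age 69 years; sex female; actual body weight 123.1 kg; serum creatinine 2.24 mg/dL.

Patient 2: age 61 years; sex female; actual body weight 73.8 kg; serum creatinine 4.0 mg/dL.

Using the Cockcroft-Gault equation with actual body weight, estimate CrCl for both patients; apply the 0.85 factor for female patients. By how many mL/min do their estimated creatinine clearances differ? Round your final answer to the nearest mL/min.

29 mL/min

Patient 1: CrCl = (140 − 69) × 123.1 / (72 × 2.24) × 0.85 = 8740.1 / 161.28 × 0.85 ≈ 46.1 mL/min
Patient 2: CrCl = (140 − 61) × 73.8 / (72 × 4) × 0.85 = 5830.2 / 288.00 × 0.85 ≈ 17.2 mL/min
|46.1 − 17.2| = 28.9 mL/min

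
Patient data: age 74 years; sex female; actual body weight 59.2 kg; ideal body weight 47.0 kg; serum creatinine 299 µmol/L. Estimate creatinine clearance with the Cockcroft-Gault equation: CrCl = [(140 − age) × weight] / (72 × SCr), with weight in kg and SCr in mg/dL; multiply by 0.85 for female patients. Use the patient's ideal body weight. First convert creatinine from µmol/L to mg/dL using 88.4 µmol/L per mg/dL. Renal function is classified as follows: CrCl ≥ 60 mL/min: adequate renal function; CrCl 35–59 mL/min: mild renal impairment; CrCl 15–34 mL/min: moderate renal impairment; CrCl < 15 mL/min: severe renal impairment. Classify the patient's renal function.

SCr = 299 / 88.4 = 3.382 mg/dL
CrCl = (140 − 74) × 47 / (72 × 3.382) × 0.85 = 3102.0 / 243.50 × 0.85 ≈ 10.8 mL/min
11 mL/min falls in the 'severe renal impairment' range.

severe renal impairment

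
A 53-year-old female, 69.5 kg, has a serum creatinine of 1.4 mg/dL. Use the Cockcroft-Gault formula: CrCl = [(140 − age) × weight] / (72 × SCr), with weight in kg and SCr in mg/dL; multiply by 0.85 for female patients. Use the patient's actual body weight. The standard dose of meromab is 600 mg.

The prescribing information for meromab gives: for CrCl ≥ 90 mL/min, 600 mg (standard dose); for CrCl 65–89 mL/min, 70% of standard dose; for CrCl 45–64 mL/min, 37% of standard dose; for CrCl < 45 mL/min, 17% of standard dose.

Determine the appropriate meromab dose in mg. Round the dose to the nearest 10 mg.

220 mg

CrCl = (140 − 53) × 69.5 / (72 × 1.4) × 0.85 = 6046.5 / 100.80 × 0.85 ≈ 51.0 mL/min
CrCl ≈ 51 mL/min → bracket 45–64 mL/min.
37% of 600 mg = 222 mg → 220 mg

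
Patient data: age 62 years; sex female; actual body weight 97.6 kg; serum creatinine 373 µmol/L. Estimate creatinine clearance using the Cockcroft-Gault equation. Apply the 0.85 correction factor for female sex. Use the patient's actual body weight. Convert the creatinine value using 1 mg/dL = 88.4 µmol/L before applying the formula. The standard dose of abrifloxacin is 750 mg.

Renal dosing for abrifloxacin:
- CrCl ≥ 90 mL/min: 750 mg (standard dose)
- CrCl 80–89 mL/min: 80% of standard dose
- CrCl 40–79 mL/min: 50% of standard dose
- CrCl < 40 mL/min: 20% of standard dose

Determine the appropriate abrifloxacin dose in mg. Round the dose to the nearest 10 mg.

150 mg

SCr = 373 / 88.4 = 4.219 mg/dL
CrCl = (140 − 62) × 97.6 / (72 × 4.219) × 0.85 = 7612.8 / 303.77 × 0.85 ≈ 21.3 mL/min
CrCl ≈ 21 mL/min → bracket < 40 mL/min.
20% of 750 mg = 150 mg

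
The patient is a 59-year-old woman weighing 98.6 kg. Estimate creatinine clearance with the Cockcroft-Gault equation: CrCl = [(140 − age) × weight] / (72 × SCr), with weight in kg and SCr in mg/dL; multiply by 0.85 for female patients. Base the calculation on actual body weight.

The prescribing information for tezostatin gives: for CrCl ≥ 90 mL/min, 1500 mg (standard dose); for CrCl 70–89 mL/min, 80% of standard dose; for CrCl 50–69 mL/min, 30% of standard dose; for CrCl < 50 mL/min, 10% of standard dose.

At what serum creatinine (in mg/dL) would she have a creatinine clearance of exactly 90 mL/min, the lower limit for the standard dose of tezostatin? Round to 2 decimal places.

1.05 mg/dL

Standard dose requires CrCl ≥ 90 mL/min.
Set (140 − 59) × 98.6 × 0.85 / (72 × SCr) = 90
SCr = (140 − 59) × 98.6 × 0.85 / (72 × 90) = 1.048 mg/dL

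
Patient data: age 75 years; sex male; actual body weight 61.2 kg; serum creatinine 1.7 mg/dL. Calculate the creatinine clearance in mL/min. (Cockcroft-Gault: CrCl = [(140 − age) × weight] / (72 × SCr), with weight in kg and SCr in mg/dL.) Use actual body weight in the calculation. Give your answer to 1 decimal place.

32.5 mL/min

CrCl = (140 − 75) × 61.2 / (72 × 1.7) = 3978.0 / 122.40 ≈ 32.5 mL/min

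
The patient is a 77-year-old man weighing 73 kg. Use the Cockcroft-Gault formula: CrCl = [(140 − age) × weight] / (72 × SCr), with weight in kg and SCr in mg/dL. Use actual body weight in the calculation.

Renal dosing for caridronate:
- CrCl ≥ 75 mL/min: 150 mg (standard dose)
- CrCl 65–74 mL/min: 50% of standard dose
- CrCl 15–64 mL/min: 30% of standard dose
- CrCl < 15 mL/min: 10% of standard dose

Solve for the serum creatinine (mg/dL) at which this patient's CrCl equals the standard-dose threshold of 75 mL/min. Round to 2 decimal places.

Standard dose requires CrCl ≥ 75 mL/min.
Set (140 − 77) × 73 / (72 × SCr) = 75
SCr = (140 − 77) × 73 / (72 × 75) = 0.852 mg/dL

0.85 mg/dL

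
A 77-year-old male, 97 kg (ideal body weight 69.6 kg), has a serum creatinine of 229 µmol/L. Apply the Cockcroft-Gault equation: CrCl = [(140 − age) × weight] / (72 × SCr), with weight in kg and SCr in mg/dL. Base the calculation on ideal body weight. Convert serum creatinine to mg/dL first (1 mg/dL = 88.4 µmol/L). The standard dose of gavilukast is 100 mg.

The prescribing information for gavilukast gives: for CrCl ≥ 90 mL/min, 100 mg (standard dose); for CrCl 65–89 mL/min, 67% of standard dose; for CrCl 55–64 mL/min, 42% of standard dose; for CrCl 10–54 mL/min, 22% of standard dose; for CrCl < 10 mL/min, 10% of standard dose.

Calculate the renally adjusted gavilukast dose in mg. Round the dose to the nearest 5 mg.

20 mg

SCr = 229 / 88.4 = 2.59 mg/dL
CrCl = (140 − 77) × 69.6 / (72 × 2.59) = 4384.8 / 186.48 ≈ 23.5 mL/min
CrCl ≈ 24 mL/min → bracket 10–54 mL/min.
22% of 100 mg = 22 mg → 20 mg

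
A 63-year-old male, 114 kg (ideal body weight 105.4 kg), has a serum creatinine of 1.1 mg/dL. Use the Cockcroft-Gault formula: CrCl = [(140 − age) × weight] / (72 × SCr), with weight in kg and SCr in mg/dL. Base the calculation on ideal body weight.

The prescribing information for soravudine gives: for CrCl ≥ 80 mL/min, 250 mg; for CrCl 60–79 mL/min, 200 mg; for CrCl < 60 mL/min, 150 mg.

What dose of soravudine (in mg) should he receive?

250 mg

CrCl = (140 − 63) × 105.4 / (72 × 1.1) = 8115.8 / 79.20 ≈ 102.5 mL/min
CrCl ≈ 102 mL/min → bracket ≥ 80 mL/min.
Dose for this bracket: 250 mg.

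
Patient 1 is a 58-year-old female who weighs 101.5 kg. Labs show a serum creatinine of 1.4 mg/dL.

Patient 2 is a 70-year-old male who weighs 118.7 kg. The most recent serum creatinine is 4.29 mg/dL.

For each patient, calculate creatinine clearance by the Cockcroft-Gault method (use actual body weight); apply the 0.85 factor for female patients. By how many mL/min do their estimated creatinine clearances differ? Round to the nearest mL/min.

43 mL/min

Patient 1: CrCl = (140 − 58) × 101.5 / (72 × 1.4) × 0.85 = 8323.0 / 100.80 × 0.85 ≈ 70.2 mL/min
Patient 2: CrCl = (140 − 70) × 118.7 / (72 × 4.29) = 8309.0 / 308.88 ≈ 26.9 mL/min
|70.2 − 26.9| = 43.3 mL/min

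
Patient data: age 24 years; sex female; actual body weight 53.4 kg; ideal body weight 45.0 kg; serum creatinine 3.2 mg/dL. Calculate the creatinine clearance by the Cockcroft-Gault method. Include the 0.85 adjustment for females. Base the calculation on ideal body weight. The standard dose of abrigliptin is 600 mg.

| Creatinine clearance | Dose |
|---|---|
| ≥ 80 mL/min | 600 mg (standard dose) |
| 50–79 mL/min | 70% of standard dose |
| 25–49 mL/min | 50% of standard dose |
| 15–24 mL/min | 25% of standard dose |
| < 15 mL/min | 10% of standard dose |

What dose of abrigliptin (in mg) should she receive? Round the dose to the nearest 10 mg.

CrCl = (140 − 24) × 45 / (72 × 3.2) × 0.85 = 5220.0 / 230.40 × 0.85 ≈ 19.3 mL/min
CrCl ≈ 19 mL/min → bracket 15–24 mL/min.
25% of 600 mg = 150 mg

150 mg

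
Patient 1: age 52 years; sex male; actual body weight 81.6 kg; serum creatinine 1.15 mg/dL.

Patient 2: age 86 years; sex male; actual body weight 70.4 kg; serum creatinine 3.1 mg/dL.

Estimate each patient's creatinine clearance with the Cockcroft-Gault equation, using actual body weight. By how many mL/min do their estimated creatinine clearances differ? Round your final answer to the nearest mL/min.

Patient 1: CrCl = (140 − 52) × 81.6 / (72 × 1.15) = 7180.8 / 82.80 ≈ 86.7 mL/min
Patient 2: CrCl = (140 − 86) × 70.4 / (72 × 3.1) = 3801.6 / 223.20 ≈ 17.0 mL/min
|86.7 − 17.0| = 69.7 mL/min

70 mL/min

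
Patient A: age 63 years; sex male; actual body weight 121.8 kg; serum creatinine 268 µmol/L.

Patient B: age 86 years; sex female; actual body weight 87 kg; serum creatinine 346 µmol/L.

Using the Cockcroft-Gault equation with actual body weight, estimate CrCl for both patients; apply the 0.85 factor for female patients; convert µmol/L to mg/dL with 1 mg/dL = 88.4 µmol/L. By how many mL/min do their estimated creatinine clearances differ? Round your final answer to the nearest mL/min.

29 mL/min

Patient A: SCr = 268 / 88.4 = 3.032 mg/dL
Patient A: CrCl = (140 − 63) × 121.8 / (72 × 3.032) = 9378.6 / 218.30 ≈ 43.0 mL/min
Patient B: SCr = 346 / 88.4 = 3.914 mg/dL
Patient B: CrCl = (140 − 86) × 87 / (72 × 3.914) × 0.85 = 4698.0 / 281.81 × 0.85 ≈ 14.2 mL/min
|43.0 − 14.2| = 28.8 mL/min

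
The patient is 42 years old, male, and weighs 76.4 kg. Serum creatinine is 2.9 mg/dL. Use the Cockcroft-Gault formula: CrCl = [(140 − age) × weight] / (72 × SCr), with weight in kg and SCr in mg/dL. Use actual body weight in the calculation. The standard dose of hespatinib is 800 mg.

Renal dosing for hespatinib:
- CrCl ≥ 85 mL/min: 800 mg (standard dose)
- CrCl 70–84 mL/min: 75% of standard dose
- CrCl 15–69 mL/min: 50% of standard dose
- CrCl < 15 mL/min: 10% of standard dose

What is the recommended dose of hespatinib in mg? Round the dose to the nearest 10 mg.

400 mg

CrCl = (140 − 42) × 76.4 / (72 × 2.9) = 7487.2 / 208.80 ≈ 35.9 mL/min
CrCl ≈ 36 mL/min → bracket 15–69 mL/min.
50% of 800 mg = 400 mg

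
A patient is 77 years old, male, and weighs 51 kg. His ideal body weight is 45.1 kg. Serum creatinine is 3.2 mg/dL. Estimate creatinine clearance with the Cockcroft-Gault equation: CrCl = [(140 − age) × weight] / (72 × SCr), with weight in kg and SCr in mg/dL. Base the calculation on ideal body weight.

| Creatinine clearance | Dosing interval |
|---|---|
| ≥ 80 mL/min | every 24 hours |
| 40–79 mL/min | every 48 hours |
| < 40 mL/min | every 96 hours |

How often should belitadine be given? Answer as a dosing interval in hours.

every 96 hours

CrCl = (140 − 77) × 45.1 / (72 × 3.2) = 2841.3 / 230.40 ≈ 12.3 mL/min
CrCl ≈ 12 mL/min → bracket < 40 mL/min → every 96 hours.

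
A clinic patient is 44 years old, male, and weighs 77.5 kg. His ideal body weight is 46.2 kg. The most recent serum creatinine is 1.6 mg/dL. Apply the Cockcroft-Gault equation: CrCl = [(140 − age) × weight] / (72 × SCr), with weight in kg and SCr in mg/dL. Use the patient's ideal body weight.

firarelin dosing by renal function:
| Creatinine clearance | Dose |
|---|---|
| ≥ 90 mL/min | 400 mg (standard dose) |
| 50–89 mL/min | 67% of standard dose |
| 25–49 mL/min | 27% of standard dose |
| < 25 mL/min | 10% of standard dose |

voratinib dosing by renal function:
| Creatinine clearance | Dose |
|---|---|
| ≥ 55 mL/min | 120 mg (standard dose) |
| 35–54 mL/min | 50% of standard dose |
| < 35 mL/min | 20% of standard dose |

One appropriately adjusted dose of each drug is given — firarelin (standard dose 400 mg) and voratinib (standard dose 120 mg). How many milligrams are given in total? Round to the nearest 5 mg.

CrCl = (140 − 44) × 46.2 / (72 × 1.6) = 4435.2 / 115.20 ≈ 38.5 mL/min
CrCl ≈ 39 mL/min.
firarelin: 25–49 mL/min → 27% of 400 mg = 108 mg.
voratinib: 35–54 mL/min → 50% of 120 mg = 60 mg.
Total = 108 + 60 = 168 mg.

170 mg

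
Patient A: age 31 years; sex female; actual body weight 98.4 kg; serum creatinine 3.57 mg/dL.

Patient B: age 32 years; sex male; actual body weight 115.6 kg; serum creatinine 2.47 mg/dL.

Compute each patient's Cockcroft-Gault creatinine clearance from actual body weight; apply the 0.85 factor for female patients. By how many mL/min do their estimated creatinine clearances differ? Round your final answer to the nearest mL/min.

35 mL/min

Patient A: CrCl = (140 − 31) × 98.4 / (72 × 3.57) × 0.85 = 10725.6 / 257.04 × 0.85 ≈ 35.5 mL/min
Patient B: CrCl = (140 − 32) × 115.6 / (72 × 2.47) = 12484.8 / 177.84 ≈ 70.2 mL/min
|35.5 − 70.2| = 34.7 mL/min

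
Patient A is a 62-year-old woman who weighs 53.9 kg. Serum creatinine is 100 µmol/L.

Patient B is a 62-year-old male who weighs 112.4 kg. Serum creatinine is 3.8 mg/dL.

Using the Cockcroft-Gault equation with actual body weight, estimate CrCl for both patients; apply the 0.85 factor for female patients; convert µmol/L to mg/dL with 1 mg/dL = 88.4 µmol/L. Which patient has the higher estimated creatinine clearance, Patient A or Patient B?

Patient A: SCr = 100 / 88.4 = 1.131 mg/dL
Patient A: CrCl = (140 − 62) × 53.9 / (72 × 1.131) × 0.85 = 4204.2 / 81.43 × 0.85 ≈ 43.9 mL/min
Patient B: CrCl = (140 − 62) × 112.4 / (72 × 3.8) = 8767.2 / 273.60 ≈ 32.0 mL/min
43.9 vs 32.0 mL/min → Patient A is higher.

Patient A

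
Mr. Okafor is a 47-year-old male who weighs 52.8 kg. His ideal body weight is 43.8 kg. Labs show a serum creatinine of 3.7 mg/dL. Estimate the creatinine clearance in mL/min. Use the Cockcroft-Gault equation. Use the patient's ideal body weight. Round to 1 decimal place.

CrCl = (140 − 47) × 43.8 / (72 × 3.7) = 4073.4 / 266.40 ≈ 15.3 mL/min

15.3 mL/min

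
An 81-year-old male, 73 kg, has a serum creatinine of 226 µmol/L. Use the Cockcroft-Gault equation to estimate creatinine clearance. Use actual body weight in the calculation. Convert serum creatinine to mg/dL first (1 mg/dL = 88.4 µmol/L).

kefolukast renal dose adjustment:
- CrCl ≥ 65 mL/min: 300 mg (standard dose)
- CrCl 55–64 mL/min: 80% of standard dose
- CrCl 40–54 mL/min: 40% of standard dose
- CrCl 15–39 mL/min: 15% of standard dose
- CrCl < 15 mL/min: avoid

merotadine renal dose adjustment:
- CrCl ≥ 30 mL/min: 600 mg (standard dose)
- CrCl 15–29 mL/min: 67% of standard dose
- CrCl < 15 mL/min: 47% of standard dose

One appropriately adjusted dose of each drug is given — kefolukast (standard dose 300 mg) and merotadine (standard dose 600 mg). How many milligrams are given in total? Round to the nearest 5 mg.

445 mg

SCr = 226 / 88.4 = 2.557 mg/dL
CrCl = (140 − 81) × 73 / (72 × 2.557) = 4307.0 / 184.10 ≈ 23.4 mL/min
CrCl ≈ 23 mL/min.
kefolukast: 15–39 mL/min → 15% of 300 mg = 45 mg.
merotadine: 15–29 mL/min → 67% of 600 mg = 402 mg.
Total = 45 + 402 = 447 mg.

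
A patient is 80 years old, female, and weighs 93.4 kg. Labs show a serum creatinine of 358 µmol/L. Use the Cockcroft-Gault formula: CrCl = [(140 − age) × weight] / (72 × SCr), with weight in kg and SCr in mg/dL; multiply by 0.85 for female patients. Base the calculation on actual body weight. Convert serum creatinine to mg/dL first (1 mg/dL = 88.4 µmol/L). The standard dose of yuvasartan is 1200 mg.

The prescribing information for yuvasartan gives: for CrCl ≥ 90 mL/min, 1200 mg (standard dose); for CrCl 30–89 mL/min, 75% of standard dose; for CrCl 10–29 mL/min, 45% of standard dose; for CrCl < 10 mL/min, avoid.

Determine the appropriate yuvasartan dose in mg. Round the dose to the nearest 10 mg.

SCr = 358 / 88.4 = 4.05 mg/dL
CrCl = (140 − 80) × 93.4 / (72 × 4.05) × 0.85 = 5604.0 / 291.60 × 0.85 ≈ 16.3 mL/min
CrCl ≈ 16 mL/min → bracket 10–29 mL/min.
45% of 1200 mg = 540 mg

540 mg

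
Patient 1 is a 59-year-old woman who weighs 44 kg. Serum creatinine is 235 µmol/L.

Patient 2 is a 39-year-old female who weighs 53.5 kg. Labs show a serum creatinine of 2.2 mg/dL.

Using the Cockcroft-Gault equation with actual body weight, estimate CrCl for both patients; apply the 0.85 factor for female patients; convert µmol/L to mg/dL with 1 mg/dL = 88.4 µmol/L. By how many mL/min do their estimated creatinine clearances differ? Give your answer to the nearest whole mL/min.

Patient 1: SCr = 235 / 88.4 = 2.658 mg/dL
Patient 1: CrCl = (140 − 59) × 44 / (72 × 2.658) × 0.85 = 3564.0 / 191.38 × 0.85 ≈ 15.8 mL/min
Patient 2: CrCl = (140 − 39) × 53.5 / (72 × 2.2) × 0.85 = 5403.5 / 158.40 × 0.85 ≈ 29.0 mL/min
|15.8 − 29.0| = 13.2 mL/min

13 mL/min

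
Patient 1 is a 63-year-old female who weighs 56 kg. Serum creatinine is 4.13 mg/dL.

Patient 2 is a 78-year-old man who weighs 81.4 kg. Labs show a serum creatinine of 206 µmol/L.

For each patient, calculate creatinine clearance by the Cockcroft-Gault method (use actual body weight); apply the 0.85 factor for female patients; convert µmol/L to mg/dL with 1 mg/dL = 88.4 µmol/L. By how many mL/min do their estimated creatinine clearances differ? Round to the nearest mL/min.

18 mL/min

Patient 1: CrCl = (140 − 63) × 56 / (72 × 4.13) × 0.85 = 4312.0 / 297.36 × 0.85 ≈ 12.3 mL/min
Patient 2: SCr = 206 / 88.4 = 2.33 mg/dL
Patient 2: CrCl = (140 − 78) × 81.4 / (72 × 2.33) = 5046.8 / 167.76 ≈ 30.1 mL/min
|12.3 − 30.1| = 17.8 mL/min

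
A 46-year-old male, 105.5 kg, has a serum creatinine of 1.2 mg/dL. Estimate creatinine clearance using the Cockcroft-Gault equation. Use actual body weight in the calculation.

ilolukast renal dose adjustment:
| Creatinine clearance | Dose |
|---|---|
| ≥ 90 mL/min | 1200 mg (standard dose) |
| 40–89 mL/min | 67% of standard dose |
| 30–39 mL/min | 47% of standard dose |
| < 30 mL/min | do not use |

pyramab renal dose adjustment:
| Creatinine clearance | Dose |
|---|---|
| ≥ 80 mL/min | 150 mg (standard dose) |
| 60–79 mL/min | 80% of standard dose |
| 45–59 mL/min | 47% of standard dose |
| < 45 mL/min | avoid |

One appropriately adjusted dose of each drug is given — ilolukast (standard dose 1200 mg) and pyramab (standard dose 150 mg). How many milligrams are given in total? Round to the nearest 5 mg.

CrCl = (140 − 46) × 105.5 / (72 × 1.2) = 9917.0 / 86.40 ≈ 114.8 mL/min
CrCl ≈ 115 mL/min.
ilolukast: ≥ 90 mL/min → 100% of 1200 mg = 1200 mg.
pyramab: ≥ 80 mL/min → 100% of 150 mg = 150 mg.
Total = 1200 + 150 = 1350 mg.

1350 mg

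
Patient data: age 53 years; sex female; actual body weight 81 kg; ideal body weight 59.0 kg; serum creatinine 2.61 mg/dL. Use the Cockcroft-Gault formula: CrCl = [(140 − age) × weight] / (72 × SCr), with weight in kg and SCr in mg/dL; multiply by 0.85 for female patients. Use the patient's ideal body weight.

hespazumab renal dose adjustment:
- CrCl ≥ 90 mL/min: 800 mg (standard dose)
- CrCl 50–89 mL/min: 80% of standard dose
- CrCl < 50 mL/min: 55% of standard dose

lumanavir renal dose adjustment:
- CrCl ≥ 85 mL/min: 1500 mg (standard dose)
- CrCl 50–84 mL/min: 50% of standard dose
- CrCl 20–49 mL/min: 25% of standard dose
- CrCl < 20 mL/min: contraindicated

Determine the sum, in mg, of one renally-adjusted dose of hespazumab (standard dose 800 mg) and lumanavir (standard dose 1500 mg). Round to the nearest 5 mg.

CrCl = (140 − 53) × 59 / (72 × 2.61) × 0.85 = 5133.0 / 187.92 × 0.85 ≈ 23.2 mL/min
CrCl ≈ 23 mL/min.
hespazumab: < 50 mL/min → 55% of 800 mg = 440 mg.
lumanavir: 20–49 mL/min → 25% of 1500 mg = 375 mg.
Total = 440 + 375 = 815 mg.

815 mg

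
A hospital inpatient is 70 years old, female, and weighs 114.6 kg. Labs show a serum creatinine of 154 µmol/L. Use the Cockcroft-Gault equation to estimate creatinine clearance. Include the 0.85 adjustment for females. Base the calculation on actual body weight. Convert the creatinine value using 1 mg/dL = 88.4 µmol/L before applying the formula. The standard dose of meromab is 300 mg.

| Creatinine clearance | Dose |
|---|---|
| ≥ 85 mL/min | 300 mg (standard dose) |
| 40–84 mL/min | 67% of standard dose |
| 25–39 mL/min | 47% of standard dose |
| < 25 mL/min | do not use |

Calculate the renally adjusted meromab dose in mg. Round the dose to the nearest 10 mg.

SCr = 154 / 88.4 = 1.742 mg/dL
CrCl = (140 − 70) × 114.6 / (72 × 1.742) × 0.85 = 8022.0 / 125.42 × 0.85 ≈ 54.4 mL/min
CrCl ≈ 54 mL/min → bracket 40–84 mL/min.
67% of 300 mg = 201 mg → 200 mg

200 mg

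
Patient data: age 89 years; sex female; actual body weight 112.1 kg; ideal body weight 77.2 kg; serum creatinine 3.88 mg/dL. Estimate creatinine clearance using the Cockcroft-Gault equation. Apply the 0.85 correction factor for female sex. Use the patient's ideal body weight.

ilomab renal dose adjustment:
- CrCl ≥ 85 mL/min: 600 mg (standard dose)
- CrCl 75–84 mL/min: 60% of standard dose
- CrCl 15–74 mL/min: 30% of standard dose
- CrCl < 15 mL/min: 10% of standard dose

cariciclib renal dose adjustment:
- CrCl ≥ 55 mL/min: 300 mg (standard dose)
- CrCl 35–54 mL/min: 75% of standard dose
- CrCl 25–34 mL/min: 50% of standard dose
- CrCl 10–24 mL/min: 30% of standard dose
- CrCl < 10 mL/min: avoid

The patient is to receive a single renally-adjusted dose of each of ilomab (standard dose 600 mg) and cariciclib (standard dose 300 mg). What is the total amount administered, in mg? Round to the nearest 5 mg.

150 mg

CrCl = (140 − 89) × 77.2 / (72 × 3.88) × 0.85 = 3937.2 / 279.36 × 0.85 ≈ 12.0 mL/min
CrCl ≈ 12 mL/min.
ilomab: < 15 mL/min → 10% of 600 mg = 60 mg.
cariciclib: 10–24 mL/min → 30% of 300 mg = 90 mg.
Total = 60 + 90 = 150 mg.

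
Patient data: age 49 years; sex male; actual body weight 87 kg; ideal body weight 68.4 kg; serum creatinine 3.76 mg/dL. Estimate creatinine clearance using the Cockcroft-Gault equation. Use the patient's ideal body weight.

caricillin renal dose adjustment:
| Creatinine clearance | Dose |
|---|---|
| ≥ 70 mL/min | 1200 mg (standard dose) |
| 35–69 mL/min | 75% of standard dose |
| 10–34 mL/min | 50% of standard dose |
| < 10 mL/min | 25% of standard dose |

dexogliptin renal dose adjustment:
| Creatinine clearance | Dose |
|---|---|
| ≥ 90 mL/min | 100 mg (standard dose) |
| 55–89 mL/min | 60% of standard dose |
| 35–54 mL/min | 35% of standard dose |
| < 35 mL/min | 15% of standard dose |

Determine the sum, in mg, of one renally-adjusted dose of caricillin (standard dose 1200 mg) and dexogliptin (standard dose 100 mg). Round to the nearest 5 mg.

615 mg

CrCl = (140 − 49) × 68.4 / (72 × 3.76) = 6224.4 / 270.72 ≈ 23.0 mL/min
CrCl ≈ 23 mL/min.
caricillin: 10–34 mL/min → 50% of 1200 mg = 600 mg.
dexogliptin: < 35 mL/min → 15% of 100 mg = 15 mg.
Total = 600 + 15 = 615 mg.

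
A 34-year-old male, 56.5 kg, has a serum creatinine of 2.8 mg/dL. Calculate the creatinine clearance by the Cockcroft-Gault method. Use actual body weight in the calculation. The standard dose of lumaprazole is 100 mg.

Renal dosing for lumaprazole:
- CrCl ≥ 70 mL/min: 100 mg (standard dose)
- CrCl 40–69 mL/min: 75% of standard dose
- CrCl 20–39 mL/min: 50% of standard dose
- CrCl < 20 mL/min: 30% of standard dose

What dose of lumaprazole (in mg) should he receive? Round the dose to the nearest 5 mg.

50 mg

CrCl = (140 − 34) × 56.5 / (72 × 2.8) = 5989.0 / 201.60 ≈ 29.7 mL/min
CrCl ≈ 30 mL/min → bracket 20–39 mL/min.
50% of 100 mg = 50 mg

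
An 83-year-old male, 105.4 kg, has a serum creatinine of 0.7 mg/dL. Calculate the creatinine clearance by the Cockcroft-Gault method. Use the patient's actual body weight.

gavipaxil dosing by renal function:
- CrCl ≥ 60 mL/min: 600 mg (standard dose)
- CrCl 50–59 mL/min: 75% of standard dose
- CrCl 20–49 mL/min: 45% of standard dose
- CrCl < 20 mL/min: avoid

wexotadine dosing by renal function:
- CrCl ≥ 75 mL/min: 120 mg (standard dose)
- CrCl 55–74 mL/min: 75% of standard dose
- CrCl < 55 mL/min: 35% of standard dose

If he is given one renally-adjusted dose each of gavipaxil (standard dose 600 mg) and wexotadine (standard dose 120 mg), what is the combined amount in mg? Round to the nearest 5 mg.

CrCl = (140 − 83) × 105.4 / (72 × 0.7) = 6007.8 / 50.40 ≈ 119.2 mL/min
CrCl ≈ 119 mL/min.
gavipaxil: ≥ 60 mL/min → 100% of 600 mg = 600 mg.
wexotadine: ≥ 75 mL/min → 100% of 120 mg = 120 mg.
Total = 600 + 120 = 720 mg.

720 mg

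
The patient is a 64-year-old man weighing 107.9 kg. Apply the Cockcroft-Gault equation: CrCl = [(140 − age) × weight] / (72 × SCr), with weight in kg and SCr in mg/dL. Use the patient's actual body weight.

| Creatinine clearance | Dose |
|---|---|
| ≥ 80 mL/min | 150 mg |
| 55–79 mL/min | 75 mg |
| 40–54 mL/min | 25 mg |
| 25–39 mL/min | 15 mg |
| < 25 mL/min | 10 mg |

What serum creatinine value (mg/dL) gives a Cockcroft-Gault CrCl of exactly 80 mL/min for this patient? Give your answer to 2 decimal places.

1.42 mg/dL

Standard dose requires CrCl ≥ 80 mL/min.
Set (140 − 64) × 107.9 / (72 × SCr) = 80
SCr = (140 − 64) × 107.9 / (72 × 80) = 1.424 mg/dL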